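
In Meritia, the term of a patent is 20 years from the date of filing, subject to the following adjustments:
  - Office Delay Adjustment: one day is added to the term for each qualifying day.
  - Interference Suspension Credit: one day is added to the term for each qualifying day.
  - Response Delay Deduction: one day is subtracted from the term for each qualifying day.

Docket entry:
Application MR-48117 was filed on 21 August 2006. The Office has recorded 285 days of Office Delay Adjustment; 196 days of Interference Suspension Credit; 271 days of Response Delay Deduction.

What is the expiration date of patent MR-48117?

Base term: filing date + 20 years → 21 August 2026.
Office Delay Adjustment: +285 days → 2 June 2027.
Interference Suspension Credit: +196 days → 15 December 2027.
Response Delay Deduction: −271 days → 19 March 2027.

March 19, 2027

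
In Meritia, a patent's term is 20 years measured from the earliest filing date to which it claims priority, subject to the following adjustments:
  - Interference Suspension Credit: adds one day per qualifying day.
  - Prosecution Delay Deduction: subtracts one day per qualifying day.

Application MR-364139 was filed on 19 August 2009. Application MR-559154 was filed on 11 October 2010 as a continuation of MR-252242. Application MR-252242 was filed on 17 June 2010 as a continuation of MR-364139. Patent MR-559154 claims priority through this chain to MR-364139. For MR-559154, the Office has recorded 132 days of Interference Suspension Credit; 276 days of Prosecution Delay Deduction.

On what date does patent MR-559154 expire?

Earliest priority filing: 19 August 2009.
Base term: 19 August 2009 + 20 years → 19 August 2029.
Interference Suspension Credit: +132 days → 29 December 2029.
Prosecution Delay Deduction: −276 days → 28 March 2029.

March 28, 2029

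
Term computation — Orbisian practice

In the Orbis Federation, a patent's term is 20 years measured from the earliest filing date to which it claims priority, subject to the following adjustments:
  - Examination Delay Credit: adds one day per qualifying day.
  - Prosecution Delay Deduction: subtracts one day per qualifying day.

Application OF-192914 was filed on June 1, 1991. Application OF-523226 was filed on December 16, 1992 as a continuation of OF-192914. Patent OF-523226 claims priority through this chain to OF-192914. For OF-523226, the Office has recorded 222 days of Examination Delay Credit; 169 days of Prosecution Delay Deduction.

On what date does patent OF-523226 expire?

Earliest priority filing: 1 June 1991.
Base term: 1 June 1991 + 20 years → 1 June 2011.
Examination Delay Credit: +222 days → 9 January 2012.
Prosecution Delay Deduction: −169 days → 24 July 2011.

July 24, 2011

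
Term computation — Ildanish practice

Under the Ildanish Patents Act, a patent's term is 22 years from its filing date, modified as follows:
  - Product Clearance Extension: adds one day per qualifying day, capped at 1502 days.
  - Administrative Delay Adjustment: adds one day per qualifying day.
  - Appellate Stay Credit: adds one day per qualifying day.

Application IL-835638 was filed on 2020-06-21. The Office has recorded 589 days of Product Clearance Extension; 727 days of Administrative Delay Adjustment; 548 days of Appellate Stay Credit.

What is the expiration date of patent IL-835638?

Base term: filing date + 22 years → 21 June 2042.
Product Clearance Extension: 589 days (within the 1502-day cap) → +589 days → 31 January 2044.
Administrative Delay Adjustment: +727 days → 27 January 2046.
Appellate Stay Credit: +548 days → 29 July 2047.

July 29, 2047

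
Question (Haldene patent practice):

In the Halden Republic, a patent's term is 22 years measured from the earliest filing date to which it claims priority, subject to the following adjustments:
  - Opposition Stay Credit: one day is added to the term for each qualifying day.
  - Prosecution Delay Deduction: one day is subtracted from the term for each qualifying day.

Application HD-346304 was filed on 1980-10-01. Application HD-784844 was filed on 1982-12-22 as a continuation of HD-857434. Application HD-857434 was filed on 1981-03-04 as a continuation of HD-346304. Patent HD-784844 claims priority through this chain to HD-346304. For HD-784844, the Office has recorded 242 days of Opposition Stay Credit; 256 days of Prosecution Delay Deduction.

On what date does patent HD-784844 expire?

2002-09-17

Earliest priority filing: 1 October 1980.
Base term: 1 October 1980 + 22 years → 1 October 2002.
Opposition Stay Credit: +242 days → 31 May 2003.
Prosecution Delay Deduction: −256 days → 17 September 2002.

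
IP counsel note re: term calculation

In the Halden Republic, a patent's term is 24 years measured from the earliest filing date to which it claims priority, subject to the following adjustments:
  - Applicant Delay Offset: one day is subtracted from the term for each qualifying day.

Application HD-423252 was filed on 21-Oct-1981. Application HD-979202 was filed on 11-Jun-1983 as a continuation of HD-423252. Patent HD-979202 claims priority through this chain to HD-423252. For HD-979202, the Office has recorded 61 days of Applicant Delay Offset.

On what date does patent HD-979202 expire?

Earliest priority filing: 21 October 1981.
Base term: 21 October 1981 + 24 years → 21 October 2005.
Applicant Delay Offset: −61 days → 21 August 2005.

2005-08-21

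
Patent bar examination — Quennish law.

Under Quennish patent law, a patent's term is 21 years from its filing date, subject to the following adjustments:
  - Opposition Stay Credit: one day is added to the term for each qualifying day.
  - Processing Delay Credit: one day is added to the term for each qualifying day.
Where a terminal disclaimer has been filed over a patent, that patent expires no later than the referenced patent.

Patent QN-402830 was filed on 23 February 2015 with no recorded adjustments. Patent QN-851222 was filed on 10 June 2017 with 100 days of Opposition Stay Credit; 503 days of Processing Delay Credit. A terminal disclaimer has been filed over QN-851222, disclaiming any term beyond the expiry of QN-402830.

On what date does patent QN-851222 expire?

Natural term of QN-851222:
  Base: filing + 21 years → 10 June 2038.
  Opposition Stay Credit: +100 days → 18 September 2038.
  Processing Delay Credit: +503 days → 3 February 2040.
Expiry of referenced patent QN-402830:
  Base: filing + 21 years → 23 February 2036.
Terminal disclaimer: QN-851222 expires on the earlier of 3 February 2040 and 23 February 2036.

February 23, 2036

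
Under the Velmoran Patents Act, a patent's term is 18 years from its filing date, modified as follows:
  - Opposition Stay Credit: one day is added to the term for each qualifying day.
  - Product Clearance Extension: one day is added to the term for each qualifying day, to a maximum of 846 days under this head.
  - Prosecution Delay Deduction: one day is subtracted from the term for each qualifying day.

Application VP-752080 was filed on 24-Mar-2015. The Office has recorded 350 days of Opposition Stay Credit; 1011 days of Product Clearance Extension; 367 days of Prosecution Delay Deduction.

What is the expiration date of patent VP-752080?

July 1, 2035

Base term: filing date + 18 years → 24 March 2033.
Opposition Stay Credit: +350 days → 9 March 2034.
Product Clearance Extension: 1011 days claimed exceeds the 846-day cap, so +846 days → 2 July 2036.
Prosecution Delay Deduction: −367 days → 1 July 2035.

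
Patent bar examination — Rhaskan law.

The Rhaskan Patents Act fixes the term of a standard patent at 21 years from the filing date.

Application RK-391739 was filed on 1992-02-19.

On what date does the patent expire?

2013-02-19

Filing date + 21 years → 19 February 2013.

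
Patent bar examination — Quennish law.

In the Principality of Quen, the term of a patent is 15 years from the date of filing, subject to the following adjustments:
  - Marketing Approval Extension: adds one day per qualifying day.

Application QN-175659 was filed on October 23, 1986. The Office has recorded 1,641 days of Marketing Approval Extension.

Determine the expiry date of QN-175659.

April 21, 2006

Base term: filing date + 15 years → 23 October 2001.
Marketing Approval Extension: +1641 days → 21 April 2006.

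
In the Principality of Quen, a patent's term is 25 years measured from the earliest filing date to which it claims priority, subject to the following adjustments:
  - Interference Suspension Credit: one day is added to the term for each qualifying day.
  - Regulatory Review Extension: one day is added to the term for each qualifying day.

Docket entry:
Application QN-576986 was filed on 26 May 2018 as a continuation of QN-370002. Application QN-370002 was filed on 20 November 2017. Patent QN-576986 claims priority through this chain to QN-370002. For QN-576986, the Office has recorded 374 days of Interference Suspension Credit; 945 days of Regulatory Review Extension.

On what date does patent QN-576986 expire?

Earliest priority filing: 20 November 2017.
Base term: 20 November 2017 + 25 years → 20 November 2042.
Interference Suspension Credit: +374 days → 29 November 2043.
Regulatory Review Extension: +945 days → 1 July 2046.

2046-07-01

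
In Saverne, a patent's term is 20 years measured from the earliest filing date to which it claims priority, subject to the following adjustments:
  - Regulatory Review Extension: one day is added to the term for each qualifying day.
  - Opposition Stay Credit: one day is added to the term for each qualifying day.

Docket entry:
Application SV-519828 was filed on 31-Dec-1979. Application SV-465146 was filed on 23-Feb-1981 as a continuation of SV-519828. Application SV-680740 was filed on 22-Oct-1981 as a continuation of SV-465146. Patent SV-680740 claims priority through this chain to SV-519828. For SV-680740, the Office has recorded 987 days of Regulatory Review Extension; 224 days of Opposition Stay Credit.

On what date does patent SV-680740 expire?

April 25, 2003

Earliest priority filing: 31 December 1979.
Base term: 31 December 1979 + 20 years → 31 December 1999.
Regulatory Review Extension: +987 days → 13 September 2002.
Opposition Stay Credit: +224 days → 25 April 2003.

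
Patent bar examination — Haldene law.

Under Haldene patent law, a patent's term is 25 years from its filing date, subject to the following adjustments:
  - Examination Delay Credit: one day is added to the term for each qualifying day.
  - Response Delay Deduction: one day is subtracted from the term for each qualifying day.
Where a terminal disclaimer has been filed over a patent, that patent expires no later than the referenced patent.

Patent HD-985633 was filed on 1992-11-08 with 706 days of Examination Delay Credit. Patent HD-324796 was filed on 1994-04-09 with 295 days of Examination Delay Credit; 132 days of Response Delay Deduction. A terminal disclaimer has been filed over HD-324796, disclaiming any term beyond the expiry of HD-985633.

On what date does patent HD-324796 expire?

Natural term of HD-324796:
  Base: filing + 25 years → 9 April 2019.
  Examination Delay Credit: +295 days → 29 January 2020.
  Response Delay Deduction: −132 days → 19 September 2019.
Expiry of referenced patent HD-985633:
  Base: filing + 25 years → 8 November 2017.
  Examination Delay Credit: +706 days → 15 October 2019.
Terminal disclaimer: HD-324796 expires on the earlier of 19 September 2019 and 15 October 2019.

September 19, 2019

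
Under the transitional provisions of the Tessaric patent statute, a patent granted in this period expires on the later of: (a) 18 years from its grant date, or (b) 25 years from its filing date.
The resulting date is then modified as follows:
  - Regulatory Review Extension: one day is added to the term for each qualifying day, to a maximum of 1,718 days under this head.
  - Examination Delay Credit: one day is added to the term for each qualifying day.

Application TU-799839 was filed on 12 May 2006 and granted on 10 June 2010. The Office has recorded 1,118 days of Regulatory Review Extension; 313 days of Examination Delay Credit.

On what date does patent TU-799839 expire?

2035-04-12

(a) grant + 18 years → 10 June 2028.
(b) filing + 25 years → 12 May 2031.
Later of the two: 12 May 2031.
Regulatory Review Extension: 1118 days (within the 1718-day cap) → +1118 days → 3 June 2034.
Examination Delay Credit: +313 days → 12 April 2035.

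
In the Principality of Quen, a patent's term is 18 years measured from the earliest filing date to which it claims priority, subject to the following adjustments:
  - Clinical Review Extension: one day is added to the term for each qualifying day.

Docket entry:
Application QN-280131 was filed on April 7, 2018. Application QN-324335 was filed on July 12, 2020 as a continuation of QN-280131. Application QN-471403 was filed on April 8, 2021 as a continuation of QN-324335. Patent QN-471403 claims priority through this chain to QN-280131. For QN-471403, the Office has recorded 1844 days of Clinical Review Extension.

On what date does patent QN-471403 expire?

Earliest priority filing: 7 April 2018.
Base term: 7 April 2018 + 18 years → 7 April 2036.
Clinical Review Extension: +1844 days → 25 April 2041.

2041-04-25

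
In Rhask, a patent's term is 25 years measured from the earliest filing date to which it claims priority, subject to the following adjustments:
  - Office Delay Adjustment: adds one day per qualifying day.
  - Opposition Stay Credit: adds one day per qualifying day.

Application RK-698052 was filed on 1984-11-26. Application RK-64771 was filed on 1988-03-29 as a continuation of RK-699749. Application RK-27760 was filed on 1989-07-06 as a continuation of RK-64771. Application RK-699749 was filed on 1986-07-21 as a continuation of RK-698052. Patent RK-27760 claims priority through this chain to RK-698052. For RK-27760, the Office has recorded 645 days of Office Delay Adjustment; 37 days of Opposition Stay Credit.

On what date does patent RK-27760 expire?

October 9, 2011

Earliest priority filing: 26 November 1984.
Base term: 26 November 1984 + 25 years → 26 November 2009.
Office Delay Adjustment: +645 days → 2 September 2011.
Opposition Stay Credit: +37 days → 9 October 2011.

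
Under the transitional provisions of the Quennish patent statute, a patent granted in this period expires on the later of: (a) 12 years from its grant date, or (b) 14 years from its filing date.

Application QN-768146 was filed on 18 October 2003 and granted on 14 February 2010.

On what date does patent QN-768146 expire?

(a) grant + 12 years → 14 February 2022.
(b) filing + 14 years → 18 October 2017.
Later of the two: 14 February 2022.

February 14, 2022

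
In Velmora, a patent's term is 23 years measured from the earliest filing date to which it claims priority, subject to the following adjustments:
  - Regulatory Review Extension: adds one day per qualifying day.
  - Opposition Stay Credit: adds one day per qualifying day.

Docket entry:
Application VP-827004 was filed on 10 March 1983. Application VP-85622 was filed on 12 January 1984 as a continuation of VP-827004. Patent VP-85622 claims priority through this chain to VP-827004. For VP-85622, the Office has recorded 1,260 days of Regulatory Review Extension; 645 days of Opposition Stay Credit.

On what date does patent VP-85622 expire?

2011-05-28

Earliest priority filing: 10 March 1983.
Base term: 10 March 1983 + 23 years → 10 March 2006.
Regulatory Review Extension: +1260 days → 21 August 2009.
Opposition Stay Credit: +645 days → 28 May 2011.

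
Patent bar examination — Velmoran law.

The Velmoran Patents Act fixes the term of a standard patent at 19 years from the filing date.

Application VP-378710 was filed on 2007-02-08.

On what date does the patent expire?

Filing date + 19 years → 8 February 2026.

February 8, 2026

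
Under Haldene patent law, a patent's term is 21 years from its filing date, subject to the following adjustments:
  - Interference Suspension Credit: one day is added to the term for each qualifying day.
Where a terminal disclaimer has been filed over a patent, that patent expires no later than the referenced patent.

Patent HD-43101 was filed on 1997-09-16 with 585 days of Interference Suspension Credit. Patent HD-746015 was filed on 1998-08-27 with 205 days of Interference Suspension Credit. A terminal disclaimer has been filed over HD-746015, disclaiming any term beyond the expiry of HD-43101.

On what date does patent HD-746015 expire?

Natural term of HD-746015:
  Base: filing + 21 years → 27 August 2019.
  Interference Suspension Credit: +205 days → 19 March 2020.
Expiry of referenced patent HD-43101:
  Base: filing + 21 years → 16 September 2018.
  Interference Suspension Credit: +585 days → 23 April 2020.
Terminal disclaimer: HD-746015 expires on the earlier of 19 March 2020 and 23 April 2020.

March 19, 2020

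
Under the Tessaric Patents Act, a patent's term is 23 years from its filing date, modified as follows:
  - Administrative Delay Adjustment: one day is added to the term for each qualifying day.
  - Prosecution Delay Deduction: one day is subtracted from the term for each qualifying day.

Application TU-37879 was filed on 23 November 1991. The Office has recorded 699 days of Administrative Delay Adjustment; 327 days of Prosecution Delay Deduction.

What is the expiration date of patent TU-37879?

2015-11-30

Base term: filing date + 23 years → 23 November 2014.
Administrative Delay Adjustment: +699 days → 22 October 2016.
Prosecution Delay Deduction: −327 days → 30 November 2015.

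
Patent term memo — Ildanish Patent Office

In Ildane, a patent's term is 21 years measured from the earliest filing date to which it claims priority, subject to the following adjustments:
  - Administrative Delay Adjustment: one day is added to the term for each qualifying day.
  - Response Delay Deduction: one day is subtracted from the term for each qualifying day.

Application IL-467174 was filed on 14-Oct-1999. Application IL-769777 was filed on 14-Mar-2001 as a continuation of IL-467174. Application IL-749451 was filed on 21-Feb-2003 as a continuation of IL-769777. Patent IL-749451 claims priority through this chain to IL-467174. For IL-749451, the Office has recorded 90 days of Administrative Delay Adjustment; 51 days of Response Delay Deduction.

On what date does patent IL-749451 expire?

2020-11-22

Earliest priority filing: 14 October 1999.
Base term: 14 October 1999 + 21 years → 14 October 2020.
Administrative Delay Adjustment: +90 days → 12 January 2021.
Response Delay Deduction: −51 days → 22 November 2020.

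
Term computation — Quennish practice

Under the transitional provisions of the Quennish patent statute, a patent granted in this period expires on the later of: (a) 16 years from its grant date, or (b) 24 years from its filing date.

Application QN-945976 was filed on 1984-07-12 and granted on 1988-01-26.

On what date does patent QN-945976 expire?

July 12, 2008

(a) grant + 16 years → 26 January 2004.
(b) filing + 24 years → 12 July 2008.
Later of the two: 12 July 2008.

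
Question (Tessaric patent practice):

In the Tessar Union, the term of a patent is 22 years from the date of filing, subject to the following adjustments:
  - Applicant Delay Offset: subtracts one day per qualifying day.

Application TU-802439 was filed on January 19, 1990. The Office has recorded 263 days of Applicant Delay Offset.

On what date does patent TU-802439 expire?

2011-05-01

Base term: filing date + 22 years → 19 January 2012.
Applicant Delay Offset: −263 days → 1 May 2011.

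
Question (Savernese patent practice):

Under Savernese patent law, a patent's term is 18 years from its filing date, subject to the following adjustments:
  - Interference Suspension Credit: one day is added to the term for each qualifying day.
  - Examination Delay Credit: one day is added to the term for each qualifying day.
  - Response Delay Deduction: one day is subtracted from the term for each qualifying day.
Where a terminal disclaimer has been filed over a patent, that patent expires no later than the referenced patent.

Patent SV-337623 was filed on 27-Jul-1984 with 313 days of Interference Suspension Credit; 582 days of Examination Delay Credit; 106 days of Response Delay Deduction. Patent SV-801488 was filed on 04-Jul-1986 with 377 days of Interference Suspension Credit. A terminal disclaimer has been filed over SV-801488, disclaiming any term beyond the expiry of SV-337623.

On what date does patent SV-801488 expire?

Natural term of SV-801488:
  Base: filing + 18 years → 4 July 2004.
  Interference Suspension Credit: +377 days → 16 July 2005.
Expiry of referenced patent SV-337623:
  Base: filing + 18 years → 27 July 2002.
  Interference Suspension Credit: +313 days → 5 June 2003.
  Examination Delay Credit: +582 days → 7 January 2005.
  Response Delay Deduction: −106 days → 23 September 2004.
Terminal disclaimer: SV-801488 expires on the earlier of 16 July 2005 and 23 September 2004.

2004-09-23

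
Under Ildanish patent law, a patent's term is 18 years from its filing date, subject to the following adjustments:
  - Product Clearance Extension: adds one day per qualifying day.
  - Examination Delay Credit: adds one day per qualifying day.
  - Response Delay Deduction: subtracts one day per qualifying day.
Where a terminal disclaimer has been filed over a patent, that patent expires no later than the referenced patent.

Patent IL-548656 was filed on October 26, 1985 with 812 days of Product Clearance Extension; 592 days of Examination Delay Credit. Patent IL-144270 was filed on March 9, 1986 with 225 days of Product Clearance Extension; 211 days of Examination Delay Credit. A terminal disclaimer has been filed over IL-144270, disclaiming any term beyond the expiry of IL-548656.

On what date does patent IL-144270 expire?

Natural term of IL-144270:
  Base: filing + 18 years → 9 March 2004.
  Product Clearance Extension: +225 days → 20 October 2004.
  Examination Delay Credit: +211 days → 19 May 2005.
Expiry of referenced patent IL-548656:
  Base: filing + 18 years → 26 October 2003.
  Product Clearance Extension: +812 days → 15 January 2006.
  Examination Delay Credit: +592 days → 30 August 2007.
Terminal disclaimer: IL-144270 expires on the earlier of 19 May 2005 and 30 August 2007.

May 19, 2005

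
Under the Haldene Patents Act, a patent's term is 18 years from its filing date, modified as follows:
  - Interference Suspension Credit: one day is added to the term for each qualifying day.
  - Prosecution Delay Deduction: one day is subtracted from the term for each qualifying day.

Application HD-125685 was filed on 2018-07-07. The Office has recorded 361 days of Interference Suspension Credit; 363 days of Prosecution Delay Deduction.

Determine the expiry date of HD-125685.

2036-07-05

Base term: filing date + 18 years → 7 July 2036.
Interference Suspension Credit: +361 days → 3 July 2037.
Prosecution Delay Deduction: −363 days → 5 July 2036.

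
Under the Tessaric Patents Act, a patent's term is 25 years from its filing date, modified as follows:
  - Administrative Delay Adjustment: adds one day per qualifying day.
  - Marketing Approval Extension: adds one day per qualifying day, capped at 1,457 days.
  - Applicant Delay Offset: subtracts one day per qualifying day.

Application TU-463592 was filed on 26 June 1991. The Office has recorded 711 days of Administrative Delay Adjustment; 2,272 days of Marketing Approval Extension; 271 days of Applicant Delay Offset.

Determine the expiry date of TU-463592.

September 5, 2021

Base term: filing date + 25 years → 26 June 2016.
Administrative Delay Adjustment: +711 days → 7 June 2018.
Marketing Approval Extension: 2272 days claimed exceeds the 1457-day cap, so +1457 days → 3 June 2022.
Applicant Delay Offset: −271 days → 5 September 2021.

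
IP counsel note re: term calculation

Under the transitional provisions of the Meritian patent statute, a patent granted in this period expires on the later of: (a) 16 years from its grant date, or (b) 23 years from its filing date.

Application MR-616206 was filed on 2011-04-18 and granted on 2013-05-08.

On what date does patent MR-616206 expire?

(a) grant + 16 years → 8 May 2029.
(b) filing + 23 years → 18 April 2034.
Later of the two: 18 April 2034.

April 18, 2034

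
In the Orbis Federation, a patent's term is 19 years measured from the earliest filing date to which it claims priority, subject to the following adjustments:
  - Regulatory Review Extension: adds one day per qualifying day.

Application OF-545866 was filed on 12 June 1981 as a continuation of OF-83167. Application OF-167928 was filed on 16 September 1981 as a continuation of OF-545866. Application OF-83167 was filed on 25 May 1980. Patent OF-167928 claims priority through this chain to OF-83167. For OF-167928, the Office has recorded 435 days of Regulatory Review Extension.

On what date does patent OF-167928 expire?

Earliest priority filing: 25 May 1980.
Base term: 25 May 1980 + 19 years → 25 May 1999.
Regulatory Review Extension: +435 days → 2 August 2000.

August 2, 2000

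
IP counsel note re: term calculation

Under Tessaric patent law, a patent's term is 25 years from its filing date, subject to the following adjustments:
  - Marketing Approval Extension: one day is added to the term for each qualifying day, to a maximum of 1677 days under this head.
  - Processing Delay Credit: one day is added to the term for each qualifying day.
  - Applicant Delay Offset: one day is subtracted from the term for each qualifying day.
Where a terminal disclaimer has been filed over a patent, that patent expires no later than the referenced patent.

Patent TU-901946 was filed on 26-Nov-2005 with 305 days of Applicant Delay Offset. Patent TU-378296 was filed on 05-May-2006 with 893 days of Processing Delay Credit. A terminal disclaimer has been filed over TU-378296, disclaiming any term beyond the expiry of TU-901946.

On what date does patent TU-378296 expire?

Natural term of TU-378296:
  Base: filing + 25 years → 5 May 2031.
  Processing Delay Credit: +893 days → 14 October 2033.
Expiry of referenced patent TU-901946:
  Base: filing + 25 years → 26 November 2030.
  Applicant Delay Offset: −305 days → 25 January 2030.
Terminal disclaimer: TU-378296 expires on the earlier of 14 October 2033 and 25 January 2030.

January 25, 2030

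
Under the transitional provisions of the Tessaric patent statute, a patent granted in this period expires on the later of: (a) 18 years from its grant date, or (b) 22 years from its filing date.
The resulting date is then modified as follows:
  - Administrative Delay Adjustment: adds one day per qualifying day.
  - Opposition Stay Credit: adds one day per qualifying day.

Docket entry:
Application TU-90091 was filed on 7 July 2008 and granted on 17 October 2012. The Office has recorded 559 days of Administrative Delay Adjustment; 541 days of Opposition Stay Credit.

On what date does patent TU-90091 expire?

2033-10-21

(a) grant + 18 years → 17 October 2030.
(b) filing + 22 years → 7 July 2030.
Later of the two: 17 October 2030.
Administrative Delay Adjustment: +559 days → 28 April 2032.
Opposition Stay Credit: +541 days → 21 October 2033.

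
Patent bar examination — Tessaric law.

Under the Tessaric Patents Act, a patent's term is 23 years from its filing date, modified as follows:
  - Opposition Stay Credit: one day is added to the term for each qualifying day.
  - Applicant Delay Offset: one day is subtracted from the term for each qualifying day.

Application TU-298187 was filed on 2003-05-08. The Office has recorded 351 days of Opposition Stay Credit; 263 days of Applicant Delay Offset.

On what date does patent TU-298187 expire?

Base term: filing date + 23 years → 8 May 2026.
Opposition Stay Credit: +351 days → 24 April 2027.
Applicant Delay Offset: −263 days → 4 August 2026.

August 4, 2026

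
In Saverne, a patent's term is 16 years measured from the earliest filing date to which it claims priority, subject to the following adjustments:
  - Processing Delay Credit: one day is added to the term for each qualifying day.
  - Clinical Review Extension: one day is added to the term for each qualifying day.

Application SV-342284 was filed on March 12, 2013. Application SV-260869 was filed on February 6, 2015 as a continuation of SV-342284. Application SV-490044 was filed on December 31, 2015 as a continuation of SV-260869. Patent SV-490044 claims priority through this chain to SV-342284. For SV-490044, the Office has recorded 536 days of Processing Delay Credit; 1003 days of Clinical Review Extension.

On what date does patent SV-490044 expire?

May 29, 2033

Earliest priority filing: 12 March 2013.
Base term: 12 March 2013 + 16 years → 12 March 2029.
Processing Delay Credit: +536 days → 30 August 2030.
Clinical Review Extension: +1003 days → 29 May 2033.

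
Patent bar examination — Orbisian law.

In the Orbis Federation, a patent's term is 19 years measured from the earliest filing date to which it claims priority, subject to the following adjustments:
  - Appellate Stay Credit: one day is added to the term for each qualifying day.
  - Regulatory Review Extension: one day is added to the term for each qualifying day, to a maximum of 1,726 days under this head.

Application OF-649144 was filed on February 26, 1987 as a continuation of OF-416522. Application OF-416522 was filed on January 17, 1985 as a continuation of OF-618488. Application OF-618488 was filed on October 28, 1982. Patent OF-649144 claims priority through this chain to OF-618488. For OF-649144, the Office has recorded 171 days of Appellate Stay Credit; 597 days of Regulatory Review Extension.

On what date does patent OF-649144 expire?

December 5, 2003

Earliest priority filing: 28 October 1982.
Base term: 28 October 1982 + 19 years → 28 October 2001.
Appellate Stay Credit: +171 days → 17 April 2002.
Regulatory Review Extension: 597 days (within the 1726-day cap) → +597 days → 5 December 2003.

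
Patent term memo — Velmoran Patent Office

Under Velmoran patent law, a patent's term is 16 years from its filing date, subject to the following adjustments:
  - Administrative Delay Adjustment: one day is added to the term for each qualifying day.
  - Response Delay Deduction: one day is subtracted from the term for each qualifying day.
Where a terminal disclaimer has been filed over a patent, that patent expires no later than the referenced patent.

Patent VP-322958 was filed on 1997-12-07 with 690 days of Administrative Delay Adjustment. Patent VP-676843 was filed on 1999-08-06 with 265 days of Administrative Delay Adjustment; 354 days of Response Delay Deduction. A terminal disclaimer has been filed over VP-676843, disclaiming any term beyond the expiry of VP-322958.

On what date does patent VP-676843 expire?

May 9, 2015

Natural term of VP-676843:
  Base: filing + 16 years → 6 August 2015.
  Administrative Delay Adjustment: +265 days → 27 April 2016.
  Response Delay Deduction: −354 days → 9 May 2015.
Expiry of referenced patent VP-322958:
  Base: filing + 16 years → 7 December 2013.
  Administrative Delay Adjustment: +690 days → 28 October 2015.
Terminal disclaimer: VP-676843 expires on the earlier of 9 May 2015 and 28 October 2015.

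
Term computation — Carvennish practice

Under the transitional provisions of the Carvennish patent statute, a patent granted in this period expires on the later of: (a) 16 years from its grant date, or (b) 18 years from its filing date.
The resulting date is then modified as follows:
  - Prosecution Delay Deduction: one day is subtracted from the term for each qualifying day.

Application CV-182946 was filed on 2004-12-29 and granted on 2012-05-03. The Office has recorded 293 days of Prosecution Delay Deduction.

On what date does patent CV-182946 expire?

(a) grant + 16 years → 3 May 2028.
(b) filing + 18 years → 29 December 2022.
Later of the two: 3 May 2028.
Prosecution Delay Deduction: −293 days → 15 July 2027.

2027-07-15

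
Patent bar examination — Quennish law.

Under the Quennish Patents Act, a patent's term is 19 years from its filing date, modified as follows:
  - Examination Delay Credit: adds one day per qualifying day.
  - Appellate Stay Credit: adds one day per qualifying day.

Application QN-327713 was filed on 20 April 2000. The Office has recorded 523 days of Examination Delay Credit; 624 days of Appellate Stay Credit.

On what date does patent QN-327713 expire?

2022-06-10

Base term: filing date + 19 years → 20 April 2019.
Examination Delay Credit: +523 days → 24 September 2020.
Appellate Stay Credit: +624 days → 10 June 2022.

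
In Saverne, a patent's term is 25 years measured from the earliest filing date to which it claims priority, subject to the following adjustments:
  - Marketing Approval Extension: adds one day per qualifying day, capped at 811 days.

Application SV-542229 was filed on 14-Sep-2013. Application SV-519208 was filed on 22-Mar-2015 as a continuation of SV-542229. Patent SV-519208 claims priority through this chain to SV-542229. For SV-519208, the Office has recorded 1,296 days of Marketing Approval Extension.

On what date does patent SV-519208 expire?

Earliest priority filing: 14 September 2013.
Base term: 14 September 2013 + 25 years → 14 September 2038.
Marketing Approval Extension: 1296 days claimed exceeds the 811-day cap, so +811 days → 3 December 2040.

2040-12-03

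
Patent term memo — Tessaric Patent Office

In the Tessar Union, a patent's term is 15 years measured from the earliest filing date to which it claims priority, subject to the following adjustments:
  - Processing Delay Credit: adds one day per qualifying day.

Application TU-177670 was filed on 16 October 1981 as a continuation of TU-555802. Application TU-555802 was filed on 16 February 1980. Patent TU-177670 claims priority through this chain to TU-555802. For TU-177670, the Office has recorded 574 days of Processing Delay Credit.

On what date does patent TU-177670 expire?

Earliest priority filing: 16 February 1980.
Base term: 16 February 1980 + 15 years → 16 February 1995.
Processing Delay Credit: +574 days → 12 September 1996.

1996-09-12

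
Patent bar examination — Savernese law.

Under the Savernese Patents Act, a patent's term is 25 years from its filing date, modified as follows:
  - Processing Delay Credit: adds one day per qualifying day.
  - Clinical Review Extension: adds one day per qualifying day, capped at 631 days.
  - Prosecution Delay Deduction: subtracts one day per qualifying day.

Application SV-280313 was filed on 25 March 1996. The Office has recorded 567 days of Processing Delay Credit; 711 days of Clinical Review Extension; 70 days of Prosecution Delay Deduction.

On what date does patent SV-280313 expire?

April 26, 2024

Base term: filing date + 25 years → 25 March 2021.
Processing Delay Credit: +567 days → 13 October 2022.
Clinical Review Extension: 711 days claimed exceeds the 631-day cap, so +631 days → 5 July 2024.
Prosecution Delay Deduction: −70 days → 26 April 2024.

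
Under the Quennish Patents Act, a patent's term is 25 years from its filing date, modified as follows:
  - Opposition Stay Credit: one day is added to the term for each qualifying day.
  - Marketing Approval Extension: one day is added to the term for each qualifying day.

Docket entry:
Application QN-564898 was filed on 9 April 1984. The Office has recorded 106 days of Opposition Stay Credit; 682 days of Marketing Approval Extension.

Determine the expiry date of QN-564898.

2011-06-06

Base term: filing date + 25 years → 9 April 2009.
Opposition Stay Credit: +106 days → 24 July 2009.
Marketing Approval Extension: +682 days → 6 June 2011.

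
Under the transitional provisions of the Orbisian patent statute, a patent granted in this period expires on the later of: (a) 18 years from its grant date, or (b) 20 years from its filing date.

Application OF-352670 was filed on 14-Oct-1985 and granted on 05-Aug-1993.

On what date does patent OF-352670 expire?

(a) grant + 18 years → 5 August 2011.
(b) filing + 20 years → 14 October 2005.
Later of the two: 5 August 2011.

August 5, 2011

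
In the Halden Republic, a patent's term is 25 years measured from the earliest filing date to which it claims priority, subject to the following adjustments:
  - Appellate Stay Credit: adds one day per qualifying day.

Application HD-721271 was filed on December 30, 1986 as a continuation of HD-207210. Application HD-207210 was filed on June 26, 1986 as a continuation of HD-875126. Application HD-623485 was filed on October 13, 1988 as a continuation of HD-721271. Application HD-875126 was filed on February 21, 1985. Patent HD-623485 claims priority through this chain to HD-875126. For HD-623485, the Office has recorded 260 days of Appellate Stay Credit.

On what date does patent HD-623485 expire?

November 8, 2010

Earliest priority filing: 21 February 1985.
Base term: 21 February 1985 + 25 years → 21 February 2010.
Appellate Stay Credit: +260 days → 8 November 2010.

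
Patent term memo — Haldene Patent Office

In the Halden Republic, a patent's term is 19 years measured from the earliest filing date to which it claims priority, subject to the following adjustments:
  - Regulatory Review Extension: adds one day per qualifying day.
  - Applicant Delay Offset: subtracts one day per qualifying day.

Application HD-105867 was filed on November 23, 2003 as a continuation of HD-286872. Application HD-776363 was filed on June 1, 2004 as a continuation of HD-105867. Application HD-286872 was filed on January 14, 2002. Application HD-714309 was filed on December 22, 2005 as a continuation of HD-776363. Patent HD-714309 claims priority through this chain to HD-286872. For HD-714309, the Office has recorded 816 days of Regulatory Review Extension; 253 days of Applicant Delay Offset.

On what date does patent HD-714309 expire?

July 31, 2022

Earliest priority filing: 14 January 2002.
Base term: 14 January 2002 + 19 years → 14 January 2021.
Regulatory Review Extension: +816 days → 10 April 2023.
Applicant Delay Offset: −253 days → 31 July 2022.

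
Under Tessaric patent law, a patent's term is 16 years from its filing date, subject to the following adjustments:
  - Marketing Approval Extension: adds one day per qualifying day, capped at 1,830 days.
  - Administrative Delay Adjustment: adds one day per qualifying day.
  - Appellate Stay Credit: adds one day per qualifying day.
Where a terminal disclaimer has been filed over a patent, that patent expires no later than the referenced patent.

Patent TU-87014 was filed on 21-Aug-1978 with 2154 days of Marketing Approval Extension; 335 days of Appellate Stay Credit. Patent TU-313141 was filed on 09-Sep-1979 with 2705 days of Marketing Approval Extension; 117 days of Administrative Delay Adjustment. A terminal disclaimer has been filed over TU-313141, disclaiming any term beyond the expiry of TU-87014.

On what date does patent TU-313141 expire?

Natural term of TU-313141:
  Base: filing + 16 years → 9 September 1995.
  Marketing Approval Extension: 2705 days claimed exceeds the 1830-day cap, so +1830 days → 12 September 2000.
  Administrative Delay Adjustment: +117 days → 7 January 2001.
Expiry of referenced patent TU-87014:
  Base: filing + 16 years → 21 August 1994.
  Marketing Approval Extension: 2154 days claimed exceeds the 1830-day cap, so +1830 days → 25 August 1999.
  Appellate Stay Credit: +335 days → 25 July 2000.
Terminal disclaimer: TU-313141 expires on the earlier of 7 January 2001 and 25 July 2000.

July 25, 2000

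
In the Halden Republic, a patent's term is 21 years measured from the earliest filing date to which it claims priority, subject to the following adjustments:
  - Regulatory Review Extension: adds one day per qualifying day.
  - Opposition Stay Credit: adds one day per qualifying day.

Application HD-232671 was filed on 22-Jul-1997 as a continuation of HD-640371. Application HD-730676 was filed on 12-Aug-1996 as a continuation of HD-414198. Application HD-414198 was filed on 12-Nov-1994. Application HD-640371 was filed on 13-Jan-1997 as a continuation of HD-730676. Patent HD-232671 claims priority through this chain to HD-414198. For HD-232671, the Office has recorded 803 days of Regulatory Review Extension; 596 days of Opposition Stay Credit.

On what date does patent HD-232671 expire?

2019-09-11

Earliest priority filing: 12 November 1994.
Base term: 12 November 1994 + 21 years → 12 November 2015.
Regulatory Review Extension: +803 days → 23 January 2018.
Opposition Stay Credit: +596 days → 11 September 2019.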